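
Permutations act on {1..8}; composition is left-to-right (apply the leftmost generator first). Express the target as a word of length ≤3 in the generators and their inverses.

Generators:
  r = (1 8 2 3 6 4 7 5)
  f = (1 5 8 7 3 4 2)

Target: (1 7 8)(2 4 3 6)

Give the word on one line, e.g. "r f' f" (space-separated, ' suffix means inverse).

  after r: (1 8 2 3 6 4 7 5)
  after f: (1 7 8)(2 4 3 6)

r f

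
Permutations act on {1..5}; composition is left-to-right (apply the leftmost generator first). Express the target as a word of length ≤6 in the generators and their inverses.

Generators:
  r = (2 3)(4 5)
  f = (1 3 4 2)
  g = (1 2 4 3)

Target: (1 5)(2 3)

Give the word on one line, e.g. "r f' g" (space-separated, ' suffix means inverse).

g' f r f g'

  after g': (1 3 4 2)
  after f: (1 4)(2 3)
  after r: (1 5 4)
  after f: (1 5 2)(3 4)
  after g': (1 5)(2 3)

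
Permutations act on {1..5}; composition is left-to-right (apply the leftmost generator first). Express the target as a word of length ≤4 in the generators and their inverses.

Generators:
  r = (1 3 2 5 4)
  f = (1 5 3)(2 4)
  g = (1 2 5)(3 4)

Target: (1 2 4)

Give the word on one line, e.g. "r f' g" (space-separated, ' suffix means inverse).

  after r: (1 3 2 5 4)
  after g': (1 4 5 3)
  after f': (1 2 4)

r g' f'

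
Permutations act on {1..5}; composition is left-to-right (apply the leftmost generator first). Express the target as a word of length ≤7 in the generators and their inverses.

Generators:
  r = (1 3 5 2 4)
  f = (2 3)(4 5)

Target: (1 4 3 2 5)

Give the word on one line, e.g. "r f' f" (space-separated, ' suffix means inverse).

  after r': (1 4 2 5 3)
  after f': (1 5 2 4 3)
  after r': (1 3 4)
  after f': (1 2 3 5 4)
  after r: (1 4 3 2 5)

r' f' r' f' r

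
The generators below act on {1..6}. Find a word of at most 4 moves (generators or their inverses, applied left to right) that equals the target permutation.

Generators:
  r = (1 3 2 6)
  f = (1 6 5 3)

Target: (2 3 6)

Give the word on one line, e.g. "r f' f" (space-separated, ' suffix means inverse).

f' r r f'

  after f': (1 3 5 6)
  after r: (1 2 6 3 5)
  after r: (1 6 2)(3 5)
  after f': (2 3 6)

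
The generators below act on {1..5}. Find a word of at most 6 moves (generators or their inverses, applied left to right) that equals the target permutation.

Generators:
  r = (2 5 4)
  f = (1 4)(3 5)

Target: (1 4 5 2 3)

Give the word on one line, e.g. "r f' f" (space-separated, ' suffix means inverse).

f' r f' r'

  after f': (1 4)(3 5)
  after r: (1 2 5 3 4)
  after f': (1 2 3)
  after r': (1 4 5 2 3)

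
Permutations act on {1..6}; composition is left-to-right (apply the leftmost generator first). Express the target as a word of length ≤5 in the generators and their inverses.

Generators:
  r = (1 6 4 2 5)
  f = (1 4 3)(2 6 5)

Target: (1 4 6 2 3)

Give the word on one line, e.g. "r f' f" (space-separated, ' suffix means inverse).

  after r: (1 6 4 2 5)
  after f': (1 2 6)(3 4 5)
  after r: (1 5 3 2 4)
  after f: (1 2 3 6 5)
  after r': (1 4 6 2 3)

r f' r f r'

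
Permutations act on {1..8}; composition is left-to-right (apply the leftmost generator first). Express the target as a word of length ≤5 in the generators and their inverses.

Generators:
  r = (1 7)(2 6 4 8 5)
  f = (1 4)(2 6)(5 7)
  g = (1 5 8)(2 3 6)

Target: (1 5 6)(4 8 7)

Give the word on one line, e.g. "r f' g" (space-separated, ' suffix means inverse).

  after f': (1 4)(2 6)(5 7)
  after r': (1 6 5)(4 7 8)
  after f: (1 2 6 7 8)(4 5)
  after r': (1 5 6)(4 8 7)

f' r' f r'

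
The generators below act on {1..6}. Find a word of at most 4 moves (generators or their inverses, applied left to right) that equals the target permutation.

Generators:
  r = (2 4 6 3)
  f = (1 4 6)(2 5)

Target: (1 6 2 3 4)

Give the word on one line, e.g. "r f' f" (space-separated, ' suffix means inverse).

r f' f' r

  after r: (2 4 6 3)
  after f': (1 6 3 5 2)
  after f': (1 4)(2 6 3)
  after r: (1 6 2 3 4)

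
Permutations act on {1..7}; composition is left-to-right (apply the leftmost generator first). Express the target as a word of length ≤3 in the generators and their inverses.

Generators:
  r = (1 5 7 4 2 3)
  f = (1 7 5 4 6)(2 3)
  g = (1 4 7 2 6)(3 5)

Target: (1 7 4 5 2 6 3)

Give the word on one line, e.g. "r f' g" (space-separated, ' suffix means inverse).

  after g: (1 4 7 2 6)(3 5)
  after r': (1 7 4 5 2 6 3)

g r'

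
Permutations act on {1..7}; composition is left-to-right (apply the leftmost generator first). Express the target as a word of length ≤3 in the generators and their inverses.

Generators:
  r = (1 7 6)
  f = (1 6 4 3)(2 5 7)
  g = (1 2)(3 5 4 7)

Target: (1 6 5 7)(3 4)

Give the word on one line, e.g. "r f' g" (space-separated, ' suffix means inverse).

r' g' g'

  after r': (1 6 7)
  after g': (1 6 4 5 3 7 2)
  after g': (1 6 5 7)(3 4)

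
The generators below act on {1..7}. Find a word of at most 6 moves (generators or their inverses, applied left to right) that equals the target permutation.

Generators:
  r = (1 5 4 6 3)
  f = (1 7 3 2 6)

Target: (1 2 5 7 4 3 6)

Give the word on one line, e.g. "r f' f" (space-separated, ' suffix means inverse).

  after r': (1 3 6 4 5)
  after f: (1 2 6 4 5 7 3)
  after r': (1 2 4)(5 7 6)
  after r': (1 2 5 7 4 3 6)

r' f r' r'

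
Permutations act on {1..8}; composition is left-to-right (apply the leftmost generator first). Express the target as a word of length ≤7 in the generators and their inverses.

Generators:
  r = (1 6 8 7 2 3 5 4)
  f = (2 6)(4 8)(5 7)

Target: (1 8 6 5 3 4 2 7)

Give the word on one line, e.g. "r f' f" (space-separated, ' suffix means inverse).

f' r r f f

  after f': (2 6)(4 8)(5 7)
  after r: (1 6 3 5 2 8)(4 7)
  after r: (1 8 6 5 3 4 2 7)
  after f: (1 4 6 7)(2 5 3 8)
  after f: (1 8 6 5 3 4 2 7)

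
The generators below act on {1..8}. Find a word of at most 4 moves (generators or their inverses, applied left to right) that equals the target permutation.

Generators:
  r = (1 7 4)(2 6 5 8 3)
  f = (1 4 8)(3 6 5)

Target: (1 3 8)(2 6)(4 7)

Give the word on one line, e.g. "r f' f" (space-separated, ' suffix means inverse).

f' r

  after f': (1 8 4)(3 5 6)
  after r: (1 3 8)(2 6)(4 7)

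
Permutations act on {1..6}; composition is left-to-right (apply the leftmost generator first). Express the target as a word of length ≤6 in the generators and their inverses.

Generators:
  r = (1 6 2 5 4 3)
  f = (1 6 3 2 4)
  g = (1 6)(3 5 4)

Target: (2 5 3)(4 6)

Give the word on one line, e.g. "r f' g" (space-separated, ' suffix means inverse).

g' g' f r'

  after g': (1 6)(3 4 5)
  after g': (3 5 4)
  after f: (1 6 3 5)(2 4)
  after r': (2 5 3)(4 6)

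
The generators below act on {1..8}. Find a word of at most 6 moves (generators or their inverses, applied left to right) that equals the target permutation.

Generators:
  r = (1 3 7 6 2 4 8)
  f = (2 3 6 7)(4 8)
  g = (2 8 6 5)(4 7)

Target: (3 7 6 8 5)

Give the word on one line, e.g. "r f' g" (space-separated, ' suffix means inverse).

f' g f g'

  after f': (2 7 6 3)(4 8)
  after g: (2 4 6 3 8 7 5)
  after f: (2 8)(3 4 7 5)
  after g': (3 7 6 8 5)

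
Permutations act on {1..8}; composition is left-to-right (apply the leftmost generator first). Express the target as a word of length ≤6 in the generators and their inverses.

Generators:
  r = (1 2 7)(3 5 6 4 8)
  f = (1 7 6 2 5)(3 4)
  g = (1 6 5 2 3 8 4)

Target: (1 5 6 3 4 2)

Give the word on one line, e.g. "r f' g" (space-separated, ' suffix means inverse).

r' f' g f f

  after r': (1 7 2)(3 8 4 6 5)
  after f': (2 5 4 7 6)(3 8)
  after g: (1 6 3 4 7 5)
  after f: (1 2 5 7)(4 6)
  after f: (1 5 6 3 4 2)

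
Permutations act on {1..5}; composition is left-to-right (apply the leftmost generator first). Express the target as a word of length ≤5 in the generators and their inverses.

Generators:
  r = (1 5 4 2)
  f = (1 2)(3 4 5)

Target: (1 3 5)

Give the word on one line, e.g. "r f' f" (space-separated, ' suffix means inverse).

f f r f

  after f: (1 2)(3 4 5)
  after f: (3 5 4)
  after r: (1 5 2)(3 4)
  after f: (1 3 5)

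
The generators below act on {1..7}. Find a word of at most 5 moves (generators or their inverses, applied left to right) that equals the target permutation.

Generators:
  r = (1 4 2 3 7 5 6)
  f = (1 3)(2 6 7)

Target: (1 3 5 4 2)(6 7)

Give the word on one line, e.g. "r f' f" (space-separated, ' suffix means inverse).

r' f r'

  after r': (1 6 5 7 3 2 4)
  after f: (1 7)(2 4 3 6 5)
  after r': (1 3 5 4 2)(6 7)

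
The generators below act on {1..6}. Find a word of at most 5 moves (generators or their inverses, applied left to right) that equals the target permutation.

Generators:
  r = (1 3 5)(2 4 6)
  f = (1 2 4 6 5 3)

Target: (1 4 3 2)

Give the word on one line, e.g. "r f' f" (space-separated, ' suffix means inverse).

f' r' f f

  after f': (1 3 5 6 4 2)
  after r': (2 5 4 6)
  after f: (1 2 3)(4 5 6)
  after f: (1 4 3 2)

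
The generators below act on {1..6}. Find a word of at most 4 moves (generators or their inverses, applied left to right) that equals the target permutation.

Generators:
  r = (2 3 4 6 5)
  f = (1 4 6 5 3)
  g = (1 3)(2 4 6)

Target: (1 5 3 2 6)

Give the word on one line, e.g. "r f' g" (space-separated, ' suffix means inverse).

  after r: (2 3 4 6 5)
  after f: (1 4 5 2)(3 6)
  after f: (1 6)(2 4 3 5)
  after r: (1 5 3 2 6)

r f f r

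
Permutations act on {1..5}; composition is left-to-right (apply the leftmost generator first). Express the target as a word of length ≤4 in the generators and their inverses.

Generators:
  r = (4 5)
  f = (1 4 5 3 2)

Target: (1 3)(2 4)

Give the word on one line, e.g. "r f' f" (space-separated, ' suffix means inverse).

  after r: (4 5)
  after f: (1 4 3 2)
  after r: (1 5 4 3 2)
  after f: (1 3)(2 4)

r f r f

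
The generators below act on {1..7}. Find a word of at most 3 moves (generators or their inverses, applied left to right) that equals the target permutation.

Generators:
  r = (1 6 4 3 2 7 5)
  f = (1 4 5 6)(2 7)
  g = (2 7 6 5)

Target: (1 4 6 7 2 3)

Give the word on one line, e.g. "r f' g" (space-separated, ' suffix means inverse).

r' f' g'

  after r': (1 5 7 2 3 4 6)
  after f': (1 4 5 2 3)
  after g': (1 4 6 7 2 3)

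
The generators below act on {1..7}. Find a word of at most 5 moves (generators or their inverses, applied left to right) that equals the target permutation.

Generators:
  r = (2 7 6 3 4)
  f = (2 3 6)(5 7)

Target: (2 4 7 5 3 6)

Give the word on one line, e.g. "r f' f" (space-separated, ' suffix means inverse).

  after f': (2 6 3)(5 7)
  after r: (2 3 7 5 6 4)
  after r: (2 4 7 5 3 6)

f' r r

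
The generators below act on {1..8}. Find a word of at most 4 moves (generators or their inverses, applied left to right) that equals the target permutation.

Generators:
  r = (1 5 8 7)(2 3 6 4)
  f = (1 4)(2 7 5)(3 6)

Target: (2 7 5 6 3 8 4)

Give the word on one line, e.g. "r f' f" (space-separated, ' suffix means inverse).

r' f r'

  after r': (1 7 8 5)(2 4 6 3)
  after f: (1 5 4 3 7 8 2)
  after r': (2 7 5 6 3 8 4)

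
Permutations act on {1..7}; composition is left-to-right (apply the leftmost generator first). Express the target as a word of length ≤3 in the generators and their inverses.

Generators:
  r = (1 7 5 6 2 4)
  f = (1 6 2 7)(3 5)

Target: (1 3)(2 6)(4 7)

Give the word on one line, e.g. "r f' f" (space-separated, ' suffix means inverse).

  after f: (1 6 2 7)(3 5)
  after r': (1 5 3 7 4 2)
  after f: (1 3)(2 6)(4 7)

f r' f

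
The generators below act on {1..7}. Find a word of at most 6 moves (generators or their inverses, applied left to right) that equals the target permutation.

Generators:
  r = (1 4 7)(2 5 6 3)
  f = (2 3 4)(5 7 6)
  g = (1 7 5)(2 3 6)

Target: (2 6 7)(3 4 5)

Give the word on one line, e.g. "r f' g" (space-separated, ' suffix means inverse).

  after g: (1 7 5)(2 3 6)
  after r': (1 4)(2 6 3 5 7)
  after r': (2 5 4 7 3)
  after f': (2 6 7)(3 4 5)

g r' r' f'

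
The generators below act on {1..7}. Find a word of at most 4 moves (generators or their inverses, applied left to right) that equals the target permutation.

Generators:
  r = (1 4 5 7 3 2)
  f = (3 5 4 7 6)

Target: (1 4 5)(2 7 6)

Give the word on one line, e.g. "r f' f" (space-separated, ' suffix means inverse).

  after f': (3 6 7 4 5)
  after r: (1 4 7 5 2)(3 6)
  after r: (1 5)(2 4 3 6)
  after f: (1 4 5)(2 7 6)

f' r r f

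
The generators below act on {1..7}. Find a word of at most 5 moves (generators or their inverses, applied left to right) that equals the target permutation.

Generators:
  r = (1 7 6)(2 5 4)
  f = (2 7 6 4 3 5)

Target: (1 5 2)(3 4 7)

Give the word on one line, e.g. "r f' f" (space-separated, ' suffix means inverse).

r f f r'

  after r: (1 7 6)(2 5 4)
  after f: (1 6)(3 5)(4 7)
  after f: (1 4 6)(2 7 3)
  after r': (1 5 2)(3 4 7)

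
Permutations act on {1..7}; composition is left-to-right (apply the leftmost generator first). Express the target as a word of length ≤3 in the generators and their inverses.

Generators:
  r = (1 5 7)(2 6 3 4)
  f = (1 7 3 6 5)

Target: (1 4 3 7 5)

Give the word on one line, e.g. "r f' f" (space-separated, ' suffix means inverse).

r' f r

  after r': (1 7 5)(2 4 3 6)
  after f: (1 3 5 7)(2 4 6)
  after r: (1 4 3 7 5)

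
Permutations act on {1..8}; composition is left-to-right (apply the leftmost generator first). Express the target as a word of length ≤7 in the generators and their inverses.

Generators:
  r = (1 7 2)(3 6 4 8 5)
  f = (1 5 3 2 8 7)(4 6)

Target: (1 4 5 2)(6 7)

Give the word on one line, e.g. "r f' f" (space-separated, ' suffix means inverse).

  after f': (1 7 8 2 3 5)(4 6)
  after r': (2 5)(3 8 7 4)
  after r': (1 2 8)(3 4 5 7 6)
  after f: (1 8 5)(2 7 4 3 6)
  after r': (1 4 5 2)(6 7)

f' r' r' f r'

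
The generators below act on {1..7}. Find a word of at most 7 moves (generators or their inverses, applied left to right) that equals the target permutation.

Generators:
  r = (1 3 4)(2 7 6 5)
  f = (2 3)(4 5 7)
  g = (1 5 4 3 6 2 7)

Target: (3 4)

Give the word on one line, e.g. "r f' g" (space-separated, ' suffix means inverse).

f g' r g' r'

  after f: (2 3)(4 5 7)
  after g': (1 7 5 2 4)(3 6)
  after r: (1 6 4 3 5 7 2)
  after g': (1 3)(2 7 6 5)
  after r': (3 4)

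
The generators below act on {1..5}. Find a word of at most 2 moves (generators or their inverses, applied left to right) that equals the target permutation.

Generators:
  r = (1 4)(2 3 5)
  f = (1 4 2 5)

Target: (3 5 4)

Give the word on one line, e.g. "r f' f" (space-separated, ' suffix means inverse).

  after f: (1 4 2 5)
  after r: (3 5 4)

f r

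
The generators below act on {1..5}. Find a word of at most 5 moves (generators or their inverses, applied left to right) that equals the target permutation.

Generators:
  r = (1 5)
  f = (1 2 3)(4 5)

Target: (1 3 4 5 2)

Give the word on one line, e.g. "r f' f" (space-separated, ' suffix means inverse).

f' f' r' f

  after f': (1 3 2)(4 5)
  after f': (1 2 3)
  after r': (1 2 3 5)
  after f: (1 3 4 5 2)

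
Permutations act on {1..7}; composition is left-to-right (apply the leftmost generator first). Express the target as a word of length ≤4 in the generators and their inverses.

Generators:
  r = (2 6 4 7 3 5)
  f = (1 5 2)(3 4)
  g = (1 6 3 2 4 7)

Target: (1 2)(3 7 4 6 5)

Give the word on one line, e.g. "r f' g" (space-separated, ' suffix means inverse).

r' f f

  after r': (2 5 3 7 4 6)
  after f: (1 5 4 6)(3 7)
  after f: (1 2)(3 7 4 6 5)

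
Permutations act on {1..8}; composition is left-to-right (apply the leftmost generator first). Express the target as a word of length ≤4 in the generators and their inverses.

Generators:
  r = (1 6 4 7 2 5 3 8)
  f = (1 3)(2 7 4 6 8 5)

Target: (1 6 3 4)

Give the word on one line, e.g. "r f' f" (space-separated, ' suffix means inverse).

f r' f' f'

  after f: (1 3)(2 7 4 6 8 5)
  after r': (1 5 7 6 3 8 2 4)
  after f': (1 8 5 2 7 4 3 6)
  after f': (1 6 3 4)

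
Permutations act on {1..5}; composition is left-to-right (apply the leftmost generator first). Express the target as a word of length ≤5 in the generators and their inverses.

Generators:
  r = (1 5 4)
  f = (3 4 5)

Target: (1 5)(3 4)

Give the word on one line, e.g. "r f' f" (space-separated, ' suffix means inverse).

f r' r' f' r'

  after f: (3 4 5)
  after r': (1 4)(3 5)
  after r': (1 5 3)
  after f': (1 4 3)
  after r': (1 5)(3 4)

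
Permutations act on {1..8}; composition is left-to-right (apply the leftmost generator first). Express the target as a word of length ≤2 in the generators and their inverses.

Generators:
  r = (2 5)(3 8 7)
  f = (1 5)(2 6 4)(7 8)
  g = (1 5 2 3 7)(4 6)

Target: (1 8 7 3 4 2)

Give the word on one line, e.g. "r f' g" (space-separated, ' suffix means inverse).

  after g': (1 7 3 2 5)(4 6)
  after f': (1 8 7 3 4 2)

g' f'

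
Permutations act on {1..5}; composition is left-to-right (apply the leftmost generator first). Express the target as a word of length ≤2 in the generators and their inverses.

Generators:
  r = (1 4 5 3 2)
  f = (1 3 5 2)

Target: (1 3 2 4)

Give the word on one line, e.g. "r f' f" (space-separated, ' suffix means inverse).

f' r'

  after f': (1 2 5 3)
  after r': (1 3 2 4)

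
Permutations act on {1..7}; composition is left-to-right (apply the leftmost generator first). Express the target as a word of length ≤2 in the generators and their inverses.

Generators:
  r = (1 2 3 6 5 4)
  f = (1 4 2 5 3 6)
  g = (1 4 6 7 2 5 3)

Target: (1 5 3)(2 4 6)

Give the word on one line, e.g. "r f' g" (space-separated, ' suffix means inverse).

  after r': (1 4 5 6 3 2)
  after r': (1 5 3)(2 4 6)

r' r'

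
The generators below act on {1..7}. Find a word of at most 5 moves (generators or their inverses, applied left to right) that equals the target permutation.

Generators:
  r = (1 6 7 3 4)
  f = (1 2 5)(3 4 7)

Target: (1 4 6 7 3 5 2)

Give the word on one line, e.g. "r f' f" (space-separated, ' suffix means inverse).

  after r: (1 6 7 3 4)
  after r: (1 7 4 6 3)
  after f': (1 4 6 7 3 5 2)

r r f'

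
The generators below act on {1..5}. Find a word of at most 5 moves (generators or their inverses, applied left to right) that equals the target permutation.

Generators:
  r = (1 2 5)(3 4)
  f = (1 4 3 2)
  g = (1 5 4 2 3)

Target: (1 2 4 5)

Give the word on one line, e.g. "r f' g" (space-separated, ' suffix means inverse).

  after f: (1 4 3 2)
  after r': (1 3)(2 5)
  after f': (1 4)(2 5 3)
  after g: (1 2 4 5)

f r' f' g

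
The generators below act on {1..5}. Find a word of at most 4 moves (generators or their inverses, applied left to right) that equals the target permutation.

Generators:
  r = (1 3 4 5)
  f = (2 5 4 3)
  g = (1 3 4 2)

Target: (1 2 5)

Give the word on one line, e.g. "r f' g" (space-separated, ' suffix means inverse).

  after g': (1 2 4 3)
  after r: (1 2 5)

g' r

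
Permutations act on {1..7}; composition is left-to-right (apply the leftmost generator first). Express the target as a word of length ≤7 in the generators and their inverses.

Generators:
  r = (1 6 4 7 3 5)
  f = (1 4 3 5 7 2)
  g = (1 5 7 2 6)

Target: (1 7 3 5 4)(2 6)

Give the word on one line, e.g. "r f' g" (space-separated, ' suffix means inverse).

  after g': (1 6 2 7 5)
  after f': (1 6 7 3 4)(2 5)
  after g': (1 2)(3 4 6 5 7)
  after r: (1 2 6)(3 7 5)
  after f': (1 7 3 5 4)(2 6)

g' f' g' r f'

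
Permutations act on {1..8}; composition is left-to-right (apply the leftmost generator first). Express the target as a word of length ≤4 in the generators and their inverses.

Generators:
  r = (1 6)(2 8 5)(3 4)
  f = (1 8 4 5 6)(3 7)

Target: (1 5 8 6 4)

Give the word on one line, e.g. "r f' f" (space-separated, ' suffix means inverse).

f' f'

  after f': (1 6 5 4 8)(3 7)
  after f': (1 5 8 6 4)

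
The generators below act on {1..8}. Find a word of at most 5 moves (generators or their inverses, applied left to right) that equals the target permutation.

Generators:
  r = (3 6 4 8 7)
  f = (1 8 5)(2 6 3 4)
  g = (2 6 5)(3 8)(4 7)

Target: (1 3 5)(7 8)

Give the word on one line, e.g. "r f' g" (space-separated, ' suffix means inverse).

r r f g'

  after r: (3 6 4 8 7)
  after r: (3 4 7 6 8)
  after f: (1 8 4 7 3 2 6 5)
  after g': (1 3 5)(7 8)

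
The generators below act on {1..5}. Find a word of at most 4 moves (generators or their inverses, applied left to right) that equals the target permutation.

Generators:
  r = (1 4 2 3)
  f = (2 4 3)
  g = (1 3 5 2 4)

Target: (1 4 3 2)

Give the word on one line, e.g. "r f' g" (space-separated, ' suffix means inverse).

f' r

  after f': (2 3 4)
  after r: (1 4 3 2)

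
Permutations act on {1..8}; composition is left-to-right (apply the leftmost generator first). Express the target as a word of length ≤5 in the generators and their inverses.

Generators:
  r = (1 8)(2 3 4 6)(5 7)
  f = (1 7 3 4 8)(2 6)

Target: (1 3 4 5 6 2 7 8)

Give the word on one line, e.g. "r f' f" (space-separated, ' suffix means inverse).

  after r: (1 8)(2 3 4 6)(5 7)
  after f': (1 4 2 7 5)
  after r: (1 6 2 5 8)(3 4)
  after f': (1 2 5 4 7)
  after r: (1 3 4 5 6 2 7 8)

r f' r f' r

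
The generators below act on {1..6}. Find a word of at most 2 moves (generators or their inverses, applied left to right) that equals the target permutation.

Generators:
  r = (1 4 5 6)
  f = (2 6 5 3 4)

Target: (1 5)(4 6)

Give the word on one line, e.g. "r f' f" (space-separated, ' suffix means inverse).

  after r': (1 6 5 4)
  after r': (1 5)(4 6)

r' r'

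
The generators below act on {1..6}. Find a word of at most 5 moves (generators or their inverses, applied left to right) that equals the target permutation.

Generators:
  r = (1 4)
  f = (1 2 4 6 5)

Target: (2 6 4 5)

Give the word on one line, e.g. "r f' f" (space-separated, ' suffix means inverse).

  after f: (1 2 4 6 5)
  after f: (1 4 5 2 6)
  after r: (2 6 4 5)

f f r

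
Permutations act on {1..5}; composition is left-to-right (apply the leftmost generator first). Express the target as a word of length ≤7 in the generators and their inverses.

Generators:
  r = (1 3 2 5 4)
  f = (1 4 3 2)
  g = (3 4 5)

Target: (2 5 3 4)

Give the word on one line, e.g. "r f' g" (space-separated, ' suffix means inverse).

  after g: (3 4 5)
  after r': (1 4 2 3 5)
  after g: (1 5)(2 4)
  after r': (1 2 5 4 3)
  after f: (2 5 3 4)

g r' g r' f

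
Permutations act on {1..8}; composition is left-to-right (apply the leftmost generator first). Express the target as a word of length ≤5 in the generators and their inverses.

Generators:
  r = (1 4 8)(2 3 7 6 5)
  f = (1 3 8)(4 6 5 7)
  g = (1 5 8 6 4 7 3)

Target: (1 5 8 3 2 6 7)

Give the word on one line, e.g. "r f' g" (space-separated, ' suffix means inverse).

r f' r f

  after r: (1 4 8)(2 3 7 6 5)
  after f': (1 7 4 3 5 2)
  after r: (1 6 5 3 2 4 7 8)
  after f: (1 5 8 3 2 6 7)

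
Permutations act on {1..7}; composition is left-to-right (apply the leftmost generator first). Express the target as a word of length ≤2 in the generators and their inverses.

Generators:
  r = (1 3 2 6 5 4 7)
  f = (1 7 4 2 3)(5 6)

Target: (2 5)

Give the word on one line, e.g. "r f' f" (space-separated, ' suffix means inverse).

  after f': (1 3 2 4 7)(5 6)
  after r': (2 5)

f' r'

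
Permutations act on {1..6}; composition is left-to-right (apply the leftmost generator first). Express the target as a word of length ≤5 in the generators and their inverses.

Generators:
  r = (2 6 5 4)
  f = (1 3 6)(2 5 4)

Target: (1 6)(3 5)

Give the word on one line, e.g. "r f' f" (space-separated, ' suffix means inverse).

f' r f' r

  after f': (1 6 3)(2 4 5)
  after r: (1 5 6 3)
  after f': (1 2 4 5 3 6)
  after r: (1 6)(3 5)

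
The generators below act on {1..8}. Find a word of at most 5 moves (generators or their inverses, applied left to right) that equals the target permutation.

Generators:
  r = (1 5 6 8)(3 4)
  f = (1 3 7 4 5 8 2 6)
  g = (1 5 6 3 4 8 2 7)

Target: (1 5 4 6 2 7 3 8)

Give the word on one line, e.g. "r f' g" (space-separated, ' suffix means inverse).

  after g': (1 7 2 8 4 3 6 5)
  after f: (1 4 7 6 8 5 3)
  after g: (1 8 6 2 7 3 5 4)
  after r: (2 7 4 5 3 6)
  after r: (1 5 4 6 2 7 3 8)

g' f g r r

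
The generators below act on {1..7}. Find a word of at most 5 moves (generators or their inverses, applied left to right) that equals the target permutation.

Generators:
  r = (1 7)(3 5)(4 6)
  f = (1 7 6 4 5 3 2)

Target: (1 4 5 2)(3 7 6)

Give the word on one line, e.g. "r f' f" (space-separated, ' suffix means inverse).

f r' r' f r

  after f: (1 7 6 4 5 3 2)
  after r': (2 7 4 3)
  after r': (1 7 6 4 5 3 2)
  after f: (1 6 5 2 7 4 3)
  after r: (1 4 5 2)(3 7 6)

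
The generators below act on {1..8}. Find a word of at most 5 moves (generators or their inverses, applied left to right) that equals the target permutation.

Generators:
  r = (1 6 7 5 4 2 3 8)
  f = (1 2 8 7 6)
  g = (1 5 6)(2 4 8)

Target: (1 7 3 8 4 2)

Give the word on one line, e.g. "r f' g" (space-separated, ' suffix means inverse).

g f' g r

  after g: (1 5 6)(2 4 8)
  after f': (1 5 7 8)(2 4)
  after g: (1 6)(2 8 5 7)
  after r: (1 7 3 8 4 2)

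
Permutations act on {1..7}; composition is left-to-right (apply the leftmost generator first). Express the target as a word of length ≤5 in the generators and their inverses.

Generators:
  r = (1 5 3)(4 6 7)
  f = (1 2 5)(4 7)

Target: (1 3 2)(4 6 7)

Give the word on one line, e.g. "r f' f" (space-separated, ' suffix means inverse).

  after f: (1 2 5)(4 7)
  after f: (1 5 2)
  after f: (4 7)
  after r': (1 3 5)(4 6)
  after f': (1 3 2)(4 6 7)

f f f r' f'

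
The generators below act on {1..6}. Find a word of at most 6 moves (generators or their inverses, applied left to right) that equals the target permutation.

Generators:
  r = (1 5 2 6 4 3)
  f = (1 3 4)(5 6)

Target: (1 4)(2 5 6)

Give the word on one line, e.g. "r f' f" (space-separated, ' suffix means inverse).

r r f' r r

  after r: (1 5 2 6 4 3)
  after r: (1 2 4)(3 5 6)
  after f': (1 2 3 6)
  after r: (1 6 5 2)(3 4)
  after r: (1 4)(2 5 6)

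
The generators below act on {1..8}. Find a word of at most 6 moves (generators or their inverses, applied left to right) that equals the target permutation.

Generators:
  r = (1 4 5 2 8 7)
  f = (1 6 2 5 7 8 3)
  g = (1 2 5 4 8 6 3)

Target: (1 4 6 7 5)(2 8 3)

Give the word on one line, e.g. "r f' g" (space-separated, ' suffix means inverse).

  after f': (1 3 8 7 5 2 6)
  after r': (1 3 2 6 7 4)
  after f: (3 5 7 4 6 8)
  after r: (1 4 6 7 5)(2 8 3)

f' r' f r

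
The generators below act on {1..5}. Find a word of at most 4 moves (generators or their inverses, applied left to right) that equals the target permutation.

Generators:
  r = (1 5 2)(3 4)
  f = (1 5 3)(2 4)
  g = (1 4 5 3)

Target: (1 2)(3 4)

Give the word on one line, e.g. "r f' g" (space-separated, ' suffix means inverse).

g r f r'

  after g: (1 4 5 3)
  after r: (1 3 5 4 2)
  after f: (2 5)
  after r': (1 2)(3 4)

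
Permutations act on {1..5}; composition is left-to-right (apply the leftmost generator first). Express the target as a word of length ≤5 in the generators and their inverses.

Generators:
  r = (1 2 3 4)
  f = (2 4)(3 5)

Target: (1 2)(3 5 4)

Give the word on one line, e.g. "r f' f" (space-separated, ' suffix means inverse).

f r f f

  after f: (2 4)(3 5)
  after r: (1 2)(3 5 4)
  after f: (1 4 5 2)
  after f: (1 2)(3 5 4)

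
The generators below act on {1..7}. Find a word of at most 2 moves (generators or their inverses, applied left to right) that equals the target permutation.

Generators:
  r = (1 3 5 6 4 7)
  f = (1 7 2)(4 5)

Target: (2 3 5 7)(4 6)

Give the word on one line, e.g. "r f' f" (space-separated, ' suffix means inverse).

f r

  after f: (1 7 2)(4 5)
  after r: (2 3 5 7)(4 6)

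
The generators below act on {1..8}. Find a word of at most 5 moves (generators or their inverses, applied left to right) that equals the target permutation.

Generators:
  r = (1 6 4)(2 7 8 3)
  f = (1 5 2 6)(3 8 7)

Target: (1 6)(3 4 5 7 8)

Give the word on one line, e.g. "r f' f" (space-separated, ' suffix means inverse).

r f r

  after r: (1 6 4)(2 7 8 3)
  after f: (2 3 6 4 5)
  after r: (1 6)(3 4 5 7 8)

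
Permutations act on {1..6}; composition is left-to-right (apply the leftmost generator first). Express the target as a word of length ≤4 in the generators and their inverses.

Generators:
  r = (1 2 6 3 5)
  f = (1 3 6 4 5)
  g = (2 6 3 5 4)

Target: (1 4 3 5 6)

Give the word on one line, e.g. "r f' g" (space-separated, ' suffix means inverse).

f' f'

  after f': (1 5 4 6 3)
  after f': (1 4 3 5 6)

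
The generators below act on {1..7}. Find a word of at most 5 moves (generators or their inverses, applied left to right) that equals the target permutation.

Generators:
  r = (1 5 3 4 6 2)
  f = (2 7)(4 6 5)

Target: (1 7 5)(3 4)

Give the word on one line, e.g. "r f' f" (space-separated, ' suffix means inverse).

  after f: (2 7)(4 6 5)
  after f: (4 5 6)
  after f: (2 7)
  after r': (1 2 7 6 4 3 5)
  after f: (1 7 5)(3 4)

f f f r' f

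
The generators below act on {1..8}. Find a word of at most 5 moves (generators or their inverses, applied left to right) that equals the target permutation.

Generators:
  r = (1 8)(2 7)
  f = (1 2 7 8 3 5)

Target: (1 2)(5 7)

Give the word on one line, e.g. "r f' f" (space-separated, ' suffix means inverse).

f r f'

  after f: (1 2 7 8 3 5)
  after r: (1 7)(3 5 8)
  after f': (1 2)(5 7)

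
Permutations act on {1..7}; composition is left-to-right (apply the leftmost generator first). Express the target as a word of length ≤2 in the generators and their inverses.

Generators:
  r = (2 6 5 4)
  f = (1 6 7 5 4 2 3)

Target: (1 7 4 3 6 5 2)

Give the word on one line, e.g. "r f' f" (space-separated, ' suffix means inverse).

f f

  after f: (1 6 7 5 4 2 3)
  after f: (1 7 4 3 6 5 2)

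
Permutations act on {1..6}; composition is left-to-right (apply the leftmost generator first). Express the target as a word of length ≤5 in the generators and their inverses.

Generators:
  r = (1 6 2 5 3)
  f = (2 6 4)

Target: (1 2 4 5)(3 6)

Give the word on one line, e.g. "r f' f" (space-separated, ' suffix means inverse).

f' r r

  after f': (2 4 6)
  after r: (1 6 5 3)(2 4)
  after r: (1 2 4 5)(3 6)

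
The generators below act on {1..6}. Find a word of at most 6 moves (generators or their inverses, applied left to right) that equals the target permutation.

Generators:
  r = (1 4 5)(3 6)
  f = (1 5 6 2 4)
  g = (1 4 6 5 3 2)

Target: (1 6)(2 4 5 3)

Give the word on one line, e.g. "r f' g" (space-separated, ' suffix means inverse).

  after r: (1 4 5)(3 6)
  after r: (1 5 4)
  after g: (1 3 2)(5 6)
  after r: (1 6)(2 4 5 3)

r r g r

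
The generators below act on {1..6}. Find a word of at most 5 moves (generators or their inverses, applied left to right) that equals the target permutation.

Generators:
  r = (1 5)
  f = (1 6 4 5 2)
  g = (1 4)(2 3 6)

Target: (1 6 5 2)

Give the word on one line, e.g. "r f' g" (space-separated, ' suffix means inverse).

  after f: (1 6 4 5 2)
  after g': (1 3 2 4 5 6)
  after r: (1 3 2 4)(5 6)
  after g: (1 6 5 2)

f g' r g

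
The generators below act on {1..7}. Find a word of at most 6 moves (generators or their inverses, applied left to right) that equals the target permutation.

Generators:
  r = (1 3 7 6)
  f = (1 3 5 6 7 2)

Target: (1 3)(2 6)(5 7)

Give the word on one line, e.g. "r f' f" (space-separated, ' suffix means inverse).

r r r f r'

  after r: (1 3 7 6)
  after r: (1 7)(3 6)
  after r: (1 6 7 3)
  after f: (1 7 5 6 2)
  after r': (1 3)(2 6)(5 7)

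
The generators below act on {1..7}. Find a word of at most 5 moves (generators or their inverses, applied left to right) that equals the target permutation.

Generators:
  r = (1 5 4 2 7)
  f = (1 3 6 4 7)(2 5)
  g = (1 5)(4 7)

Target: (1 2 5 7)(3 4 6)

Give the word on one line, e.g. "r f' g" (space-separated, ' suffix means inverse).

  after f': (1 7 4 6 3)(2 5)
  after r': (1 2)(3 7 5 4 6)
  after g': (1 2 5 7)(3 4 6)

f' r' g'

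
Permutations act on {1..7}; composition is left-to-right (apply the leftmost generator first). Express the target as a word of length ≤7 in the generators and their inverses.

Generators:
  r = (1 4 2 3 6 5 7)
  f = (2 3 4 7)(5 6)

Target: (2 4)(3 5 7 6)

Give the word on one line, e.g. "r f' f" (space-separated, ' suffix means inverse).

f r' f r' r'

  after f: (2 3 4 7)(5 6)
  after r': (1 7 4 5 3)
  after f: (1 2 3)(4 6 5)
  after r': (1 4 3 7 5)
  after r': (2 4)(3 5 7 6)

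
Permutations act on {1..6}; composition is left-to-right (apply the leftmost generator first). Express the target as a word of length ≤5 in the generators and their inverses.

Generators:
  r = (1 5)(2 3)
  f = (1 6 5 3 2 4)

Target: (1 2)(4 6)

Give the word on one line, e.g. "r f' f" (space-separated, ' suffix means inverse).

r' f r f' r'

  after r': (1 5)(2 3)
  after f: (1 3 4)(5 6)
  after r: (1 2 3 4 5 6)
  after f': (1 3 2 5)(4 6)
  after r': (1 2)(4 6)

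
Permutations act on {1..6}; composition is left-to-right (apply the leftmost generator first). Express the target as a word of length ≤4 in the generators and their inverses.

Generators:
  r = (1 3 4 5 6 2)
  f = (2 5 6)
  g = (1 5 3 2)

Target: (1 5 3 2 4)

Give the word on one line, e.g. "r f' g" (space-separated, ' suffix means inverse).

r' f f r'

  after r': (1 2 6 5 4 3)
  after f: (1 5 4 3)
  after f: (1 6 2 5 4 3)
  after r': (1 5 3 2 4)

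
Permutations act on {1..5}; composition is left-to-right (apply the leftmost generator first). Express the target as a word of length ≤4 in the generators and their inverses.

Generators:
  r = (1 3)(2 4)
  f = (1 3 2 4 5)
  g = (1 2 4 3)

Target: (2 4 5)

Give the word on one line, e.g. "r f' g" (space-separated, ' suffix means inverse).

g r f' g'

  after g: (1 2 4 3)
  after r: (1 4)
  after f': (1 2 3)(4 5)
  after g': (2 4 5)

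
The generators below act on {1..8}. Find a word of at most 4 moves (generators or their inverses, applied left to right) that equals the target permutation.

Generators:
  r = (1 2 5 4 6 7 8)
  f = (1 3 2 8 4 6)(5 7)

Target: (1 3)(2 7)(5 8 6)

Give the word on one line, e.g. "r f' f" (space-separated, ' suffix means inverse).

r f'

  after r: (1 2 5 4 6 7 8)
  after f': (1 3)(2 7)(5 8 6)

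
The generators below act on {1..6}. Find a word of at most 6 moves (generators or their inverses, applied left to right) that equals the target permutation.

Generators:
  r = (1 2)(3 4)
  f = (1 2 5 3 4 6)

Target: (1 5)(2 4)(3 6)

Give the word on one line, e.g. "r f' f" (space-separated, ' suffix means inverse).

  after f': (1 6 4 3 5 2)
  after f': (1 4 5)(2 6 3)
  after r': (1 3)(2 6 4 5)
  after f': (1 5)(2 4)(3 6)

f' f' r' f'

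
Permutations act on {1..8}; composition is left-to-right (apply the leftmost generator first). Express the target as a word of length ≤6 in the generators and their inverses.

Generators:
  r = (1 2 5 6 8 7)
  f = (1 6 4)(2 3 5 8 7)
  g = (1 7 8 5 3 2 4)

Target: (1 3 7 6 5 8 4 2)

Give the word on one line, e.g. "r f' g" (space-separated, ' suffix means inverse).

f' r g' f

  after f': (1 4 6)(2 7 8 5 3)
  after r: (1 4 8 6 2)(3 5)
  after g': (1 2 4 7)(3 8 6)
  after f: (1 3 7 6 5 8 4 2)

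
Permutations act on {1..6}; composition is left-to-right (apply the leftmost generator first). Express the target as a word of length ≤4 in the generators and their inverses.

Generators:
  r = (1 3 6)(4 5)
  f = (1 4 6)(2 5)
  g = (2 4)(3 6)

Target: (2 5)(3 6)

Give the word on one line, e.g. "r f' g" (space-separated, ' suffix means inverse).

r' g r'

  after r': (1 6 3)(4 5)
  after g: (1 3)(2 4 5)
  after r': (2 5)(3 6)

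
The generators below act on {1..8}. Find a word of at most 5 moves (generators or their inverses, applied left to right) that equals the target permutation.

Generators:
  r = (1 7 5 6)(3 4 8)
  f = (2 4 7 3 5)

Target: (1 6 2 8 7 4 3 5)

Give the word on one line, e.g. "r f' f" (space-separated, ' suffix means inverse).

f' f' r' f

  after f': (2 5 3 7 4)
  after f': (2 3 4 5 7)
  after r': (1 6 5)(2 8 4 7)
  after f: (1 6 2 8 7 4 3 5)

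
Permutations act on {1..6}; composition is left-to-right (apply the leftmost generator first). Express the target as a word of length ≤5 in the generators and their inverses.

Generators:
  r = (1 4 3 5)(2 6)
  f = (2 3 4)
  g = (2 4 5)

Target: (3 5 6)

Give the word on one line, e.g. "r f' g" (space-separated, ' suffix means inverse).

  after r': (1 5 3 4)(2 6)
  after g': (1 4)(2 6 5 3)
  after f: (1 2 6 5 4)
  after g': (1 5 2 6 4)
  after r: (3 5 6)

r' g' f g' r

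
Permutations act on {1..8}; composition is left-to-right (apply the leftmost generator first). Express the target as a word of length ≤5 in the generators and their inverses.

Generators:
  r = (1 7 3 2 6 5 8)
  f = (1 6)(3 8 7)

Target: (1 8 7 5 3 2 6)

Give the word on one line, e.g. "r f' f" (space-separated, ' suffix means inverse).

  after r': (1 8 5 6 2 3 7)
  after f: (1 7 6 2 8 5)
  after r: (1 3 2)(5 7)
  after f: (1 8 7 5 3 2 6)

r' f r f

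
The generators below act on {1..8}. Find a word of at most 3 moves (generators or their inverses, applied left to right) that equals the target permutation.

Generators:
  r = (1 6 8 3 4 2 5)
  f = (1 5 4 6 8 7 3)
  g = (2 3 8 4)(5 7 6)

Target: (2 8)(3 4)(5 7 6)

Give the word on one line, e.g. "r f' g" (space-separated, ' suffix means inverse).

g' g'

  after g': (2 4 8 3)(5 6 7)
  after g': (2 8)(3 4)(5 7 6)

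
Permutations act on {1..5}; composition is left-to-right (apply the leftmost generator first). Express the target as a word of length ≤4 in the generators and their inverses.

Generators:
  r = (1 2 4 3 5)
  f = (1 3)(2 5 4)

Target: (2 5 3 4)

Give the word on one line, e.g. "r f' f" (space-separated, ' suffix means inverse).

f' r' r' r'

  after f': (1 3)(2 4 5)
  after r': (1 4 3 5)
  after r': (1 2)
  after r': (2 5 3 4)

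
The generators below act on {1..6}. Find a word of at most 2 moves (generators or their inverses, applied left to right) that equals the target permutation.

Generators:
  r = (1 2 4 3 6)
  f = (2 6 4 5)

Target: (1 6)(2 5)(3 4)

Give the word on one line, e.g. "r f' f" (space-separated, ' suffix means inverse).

r f

  after r: (1 2 4 3 6)
  after f: (1 6)(2 5)(3 4)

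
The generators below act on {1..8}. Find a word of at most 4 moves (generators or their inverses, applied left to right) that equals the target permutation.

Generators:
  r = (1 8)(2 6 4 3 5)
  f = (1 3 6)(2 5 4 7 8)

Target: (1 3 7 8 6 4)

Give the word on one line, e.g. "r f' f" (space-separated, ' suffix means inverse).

r' f r' r'

  after r': (1 8)(2 5 3 4 6)
  after f: (1 2 4)(3 7 8)(5 6)
  after r': (1 5 2 6 3 7)(4 8)
  after r': (1 3 7 8 6 4)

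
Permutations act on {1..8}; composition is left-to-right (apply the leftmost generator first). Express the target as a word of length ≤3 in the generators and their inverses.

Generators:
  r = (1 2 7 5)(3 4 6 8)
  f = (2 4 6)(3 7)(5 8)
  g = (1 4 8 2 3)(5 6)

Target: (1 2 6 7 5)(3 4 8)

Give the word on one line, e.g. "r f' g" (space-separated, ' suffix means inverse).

f' f' r

  after f': (2 6 4)(3 7)(5 8)
  after f': (2 4 6)
  after r: (1 2 6 7 5)(3 4 8)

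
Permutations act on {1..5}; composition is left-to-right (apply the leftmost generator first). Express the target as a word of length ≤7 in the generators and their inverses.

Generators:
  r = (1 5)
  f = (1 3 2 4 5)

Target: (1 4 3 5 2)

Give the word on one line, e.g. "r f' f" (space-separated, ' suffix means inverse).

  after f: (1 3 2 4 5)
  after r': (1 3 2 4)
  after r': (1 3 2 4 5)
  after f: (1 2 5 3 4)
  after f: (1 4 3 5 2)

f r' r' f f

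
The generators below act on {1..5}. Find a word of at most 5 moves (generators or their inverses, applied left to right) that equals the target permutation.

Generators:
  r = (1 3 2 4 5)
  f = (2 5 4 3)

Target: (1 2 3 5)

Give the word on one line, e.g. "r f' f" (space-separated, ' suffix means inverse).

  after r': (1 5 4 2 3)
  after r': (1 4 3 5 2)
  after f: (1 3 4 2)
  after r: (1 2 3 5)

r' r' f r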